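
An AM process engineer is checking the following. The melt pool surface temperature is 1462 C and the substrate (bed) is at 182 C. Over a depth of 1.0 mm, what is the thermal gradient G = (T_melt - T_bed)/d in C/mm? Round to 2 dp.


G = (1462-182)/1.0 = 1280.0 C/mm


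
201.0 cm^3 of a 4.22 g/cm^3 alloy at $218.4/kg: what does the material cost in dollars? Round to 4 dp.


Mass = 201.0*4.22/1000 = 0.84822 kg
Cost = 0.84822 * 218.4 = 185.2512 $


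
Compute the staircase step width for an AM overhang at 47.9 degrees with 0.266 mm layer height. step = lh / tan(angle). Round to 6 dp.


step = 0.266 / tan(47.9) = 0.240349 mm


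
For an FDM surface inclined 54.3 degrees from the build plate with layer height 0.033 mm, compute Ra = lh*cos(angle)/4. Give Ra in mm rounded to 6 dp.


Ra = 0.033 * cos(54.3) / 4 = 0.004814 mm


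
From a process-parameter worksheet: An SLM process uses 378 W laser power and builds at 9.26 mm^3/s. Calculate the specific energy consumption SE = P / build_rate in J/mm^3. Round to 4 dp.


SE = 378 / 9.26 = 40.8207 J/mm^3


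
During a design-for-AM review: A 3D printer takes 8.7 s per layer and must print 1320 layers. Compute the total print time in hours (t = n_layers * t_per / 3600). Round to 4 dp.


t = 1320 * 8.7 / 3600 = 3.19 hrs


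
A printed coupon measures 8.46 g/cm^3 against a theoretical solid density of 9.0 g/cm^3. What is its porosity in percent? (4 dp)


Porosity = (1-8.46/9.0)*100 = 6.0 %


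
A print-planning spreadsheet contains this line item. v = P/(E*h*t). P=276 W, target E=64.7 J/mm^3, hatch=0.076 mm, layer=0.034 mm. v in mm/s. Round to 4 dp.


v = 276 / (64.7*0.076*0.034) = 1650.8678 mm/s


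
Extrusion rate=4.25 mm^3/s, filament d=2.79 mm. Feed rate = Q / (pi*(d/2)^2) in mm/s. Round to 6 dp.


A = pi*(2.79/2)^2 = 6.113618
v = 4.25 / 6.113618 = 0.695169 mm/s


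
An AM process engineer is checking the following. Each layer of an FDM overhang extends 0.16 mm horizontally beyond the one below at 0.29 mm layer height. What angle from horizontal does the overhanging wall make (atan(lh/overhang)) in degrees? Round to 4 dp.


angle = atan(0.29/0.16) = 61.1134 degrees


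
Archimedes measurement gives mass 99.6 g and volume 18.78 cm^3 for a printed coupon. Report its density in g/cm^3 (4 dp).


rho = 99.6 / 18.78 = 5.3035 g/cm^3


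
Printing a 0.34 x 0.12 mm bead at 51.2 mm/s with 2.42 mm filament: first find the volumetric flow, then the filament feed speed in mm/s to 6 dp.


Q = 0.34 * 0.12 * 51.2 = 2.08896 mm^3/s
A_fil = pi*(2.42/2)^2 = 4.5996058 mm^2
v_feed = 2.08896 / 4.5996058 = 0.454161 mm/s


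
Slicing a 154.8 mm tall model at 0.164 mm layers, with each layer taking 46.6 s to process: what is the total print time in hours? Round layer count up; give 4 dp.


Layers = ceil(154.8/0.164) = 944
t = 944 * 46.6 / 3600 = 12.2196 hrs


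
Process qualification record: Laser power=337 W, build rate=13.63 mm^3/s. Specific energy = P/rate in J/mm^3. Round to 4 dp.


SE = 337 / 13.63 = 24.7249 J/mm^3


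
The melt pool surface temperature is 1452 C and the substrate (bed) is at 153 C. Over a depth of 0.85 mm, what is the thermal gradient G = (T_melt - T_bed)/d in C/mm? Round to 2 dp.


G = (1452-153)/0.85 = 1528.24 C/mm


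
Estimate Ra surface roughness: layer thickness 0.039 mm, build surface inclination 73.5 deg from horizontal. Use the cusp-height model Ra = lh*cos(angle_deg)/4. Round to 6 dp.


Ra = 0.039 * cos(73.5) / 4 = 0.002769 mm


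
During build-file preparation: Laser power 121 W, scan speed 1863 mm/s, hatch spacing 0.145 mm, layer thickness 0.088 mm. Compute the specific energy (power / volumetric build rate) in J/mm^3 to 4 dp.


Build rate = 1863 * 0.145 * 0.088 = 23.77188 mm^3/s
SE = 121 / 23.77188 = 5.09 J/mm^3


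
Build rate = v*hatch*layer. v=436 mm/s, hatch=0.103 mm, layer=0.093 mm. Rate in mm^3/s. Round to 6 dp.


Rate = 436 * 0.103 * 0.093 = 4.176444 mm^3/s


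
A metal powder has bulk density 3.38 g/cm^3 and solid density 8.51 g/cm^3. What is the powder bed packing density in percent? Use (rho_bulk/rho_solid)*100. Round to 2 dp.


Packing = (3.38/8.51)*100 = 39.72 %


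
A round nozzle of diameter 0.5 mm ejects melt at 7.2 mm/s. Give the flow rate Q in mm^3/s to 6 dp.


A = pi*(0.5/2)^2 = 0.19634954 mm^2
Q = 0.19634954 * 7.2 = 1.413717 mm^3/s


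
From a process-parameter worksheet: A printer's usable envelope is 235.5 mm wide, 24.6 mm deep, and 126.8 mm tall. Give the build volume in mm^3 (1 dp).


V = 235.5 * 24.6 * 126.8 = 734590.4 mm^3


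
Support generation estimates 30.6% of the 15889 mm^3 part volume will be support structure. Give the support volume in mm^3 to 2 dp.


V_support = 15889 * 0.306 = 4862.03 mm^3


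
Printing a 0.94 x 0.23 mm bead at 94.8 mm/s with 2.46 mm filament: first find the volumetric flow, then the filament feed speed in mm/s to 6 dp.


Q = 0.94 * 0.23 * 94.8 = 20.49576 mm^3/s
A_fil = pi*(2.46/2)^2 = 4.75291553 mm^2
v_feed = 20.49576 / 4.75291553 = 4.31225 mm/s


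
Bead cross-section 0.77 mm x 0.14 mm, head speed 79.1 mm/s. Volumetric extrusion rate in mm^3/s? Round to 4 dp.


Rate = 0.77 * 0.14 * 79.1 = 8.527 mm^3/s


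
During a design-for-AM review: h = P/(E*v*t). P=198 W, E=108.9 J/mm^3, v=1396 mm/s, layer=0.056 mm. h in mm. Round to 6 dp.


h = 198 / (108.9*1396*0.056) = 0.023258 mm


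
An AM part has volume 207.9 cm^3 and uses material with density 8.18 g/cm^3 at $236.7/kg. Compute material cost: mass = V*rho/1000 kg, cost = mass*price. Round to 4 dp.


Mass = 207.9*8.18/1000 = 1.700622 kg
Cost = 1.700622 * 236.7 = 402.5372 $


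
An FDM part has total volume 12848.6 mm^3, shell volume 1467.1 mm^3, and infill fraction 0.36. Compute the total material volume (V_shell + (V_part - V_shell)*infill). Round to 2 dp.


V_infill = (12848.6 - 1467.1) * 0.36 = 4097.34
V_total = 1467.1 + 4097.34 = 5564.44 mm^3


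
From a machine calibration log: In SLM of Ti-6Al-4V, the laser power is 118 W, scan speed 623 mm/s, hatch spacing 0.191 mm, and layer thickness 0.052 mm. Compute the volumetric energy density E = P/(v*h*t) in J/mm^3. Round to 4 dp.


E = 118 / (623*0.191*0.052) = 19.0703 J/mm^3


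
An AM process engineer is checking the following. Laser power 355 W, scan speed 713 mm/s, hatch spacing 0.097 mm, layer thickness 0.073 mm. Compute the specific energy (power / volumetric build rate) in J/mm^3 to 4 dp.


Build rate = 713 * 0.097 * 0.073 = 5.048753 mm^3/s
SE = 355 / 5.048753 = 70.3144 J/mm^3


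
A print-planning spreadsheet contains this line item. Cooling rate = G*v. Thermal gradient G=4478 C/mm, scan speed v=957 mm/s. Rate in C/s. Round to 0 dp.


CR = 4478 * 957 = 4285446 C/s


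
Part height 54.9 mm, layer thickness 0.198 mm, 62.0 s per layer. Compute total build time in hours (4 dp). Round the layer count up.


Layers = ceil(54.9/0.198) = 278
t = 278 * 62.0 / 3600 = 4.7878 hrs


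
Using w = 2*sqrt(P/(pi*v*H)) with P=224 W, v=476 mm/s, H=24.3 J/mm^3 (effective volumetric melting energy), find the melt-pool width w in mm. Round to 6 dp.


w = 2*sqrt(224/(pi*476*24.3)) = 0.157026 mm


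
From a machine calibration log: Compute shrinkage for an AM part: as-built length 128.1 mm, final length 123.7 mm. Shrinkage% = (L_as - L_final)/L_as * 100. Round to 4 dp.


Shrinkage = ((128.1-123.7)/128.1)*100 = 3.4348 %


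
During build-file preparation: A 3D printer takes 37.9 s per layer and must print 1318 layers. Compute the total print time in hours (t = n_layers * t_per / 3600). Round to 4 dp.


t = 1318 * 37.9 / 3600 = 13.8756 hrs


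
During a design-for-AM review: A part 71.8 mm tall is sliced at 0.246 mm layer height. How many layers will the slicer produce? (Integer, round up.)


Layers = ceil(71.8/0.246) = 292


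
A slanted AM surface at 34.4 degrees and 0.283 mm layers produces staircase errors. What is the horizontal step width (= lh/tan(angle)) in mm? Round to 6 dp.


step = 0.283 / tan(34.4) = 0.413311 mm


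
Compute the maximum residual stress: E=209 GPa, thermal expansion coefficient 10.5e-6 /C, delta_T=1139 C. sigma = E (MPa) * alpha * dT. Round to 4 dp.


sigma = 209*1000 * 10.5e-6 * 1139 = 2499.5355 MPa


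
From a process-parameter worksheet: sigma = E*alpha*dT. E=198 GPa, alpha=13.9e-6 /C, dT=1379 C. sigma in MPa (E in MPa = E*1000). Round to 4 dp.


sigma = 198*1000 * 13.9e-6 * 1379 = 3795.2838 MPa


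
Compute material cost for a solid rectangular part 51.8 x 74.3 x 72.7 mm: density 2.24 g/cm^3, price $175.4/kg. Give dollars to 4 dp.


V = 51.8 * 74.3 * 72.7 = 279803.398 mm^3 = 279.803398 cm^3
Mass = 279.803398 * 2.24 / 1000 = 0.62675961 kg
Cost = 0.62675961 * 175.4 = 109.9336 $


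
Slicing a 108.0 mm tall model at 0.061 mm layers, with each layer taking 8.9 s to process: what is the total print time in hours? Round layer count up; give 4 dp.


Layers = ceil(108.0/0.061) = 1771
t = 1771 * 8.9 / 3600 = 4.3783 hrs


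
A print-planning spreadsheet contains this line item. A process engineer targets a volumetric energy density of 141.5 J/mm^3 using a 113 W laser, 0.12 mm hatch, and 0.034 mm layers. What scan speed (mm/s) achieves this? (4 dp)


v = 113 / (141.5*0.12*0.034) = 195.732 mm/s


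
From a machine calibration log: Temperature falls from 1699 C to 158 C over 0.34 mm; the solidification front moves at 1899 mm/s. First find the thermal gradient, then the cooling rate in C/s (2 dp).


G = (1699-158)/0.34 = 4532.35294118 C/mm
CR = 4532.35294118 * 1899 = 8606938.24 C/s


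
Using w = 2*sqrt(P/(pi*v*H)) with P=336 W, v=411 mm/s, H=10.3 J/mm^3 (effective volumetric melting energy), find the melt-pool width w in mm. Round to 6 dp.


w = 2*sqrt(336/(pi*411*10.3)) = 0.317896 mm


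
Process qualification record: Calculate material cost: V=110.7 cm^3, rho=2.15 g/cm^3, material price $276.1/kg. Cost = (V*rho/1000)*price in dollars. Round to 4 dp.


Mass = 110.7*2.15/1000 = 0.238005 kg
Cost = 0.238005 * 276.1 = 65.7132 $


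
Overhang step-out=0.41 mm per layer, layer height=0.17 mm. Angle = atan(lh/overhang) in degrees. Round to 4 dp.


angle = atan(0.17/0.41) = 22.5206 degrees


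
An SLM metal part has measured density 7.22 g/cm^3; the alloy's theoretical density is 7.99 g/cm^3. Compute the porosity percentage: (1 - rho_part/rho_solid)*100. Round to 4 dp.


Porosity = (1-7.22/7.99)*100 = 9.637 %


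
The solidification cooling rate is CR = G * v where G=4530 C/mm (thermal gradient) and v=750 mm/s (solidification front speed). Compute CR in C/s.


CR = 4530 * 750 = 3397500 C/s


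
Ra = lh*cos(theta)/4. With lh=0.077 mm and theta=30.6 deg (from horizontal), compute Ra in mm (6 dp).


Ra = 0.077 * cos(30.6) / 4 = 0.016569 mm


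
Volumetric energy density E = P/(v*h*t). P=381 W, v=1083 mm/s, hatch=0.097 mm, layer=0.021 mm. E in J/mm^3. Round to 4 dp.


E = 381 / (1083*0.097*0.021) = 172.7052 J/mm^3


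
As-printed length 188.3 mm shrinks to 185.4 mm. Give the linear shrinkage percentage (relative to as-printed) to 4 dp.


Shrinkage = ((188.3-185.4)/188.3)*100 = 1.5401 %


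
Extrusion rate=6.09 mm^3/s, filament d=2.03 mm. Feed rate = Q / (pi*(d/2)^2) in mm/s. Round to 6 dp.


A = pi*(2.03/2)^2 = 3.236547
v = 6.09 / 3.236547 = 1.881635 mm/s


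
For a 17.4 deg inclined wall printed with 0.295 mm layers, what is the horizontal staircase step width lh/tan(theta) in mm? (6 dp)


step = 0.295 / tan(17.4) = 0.941346 mm


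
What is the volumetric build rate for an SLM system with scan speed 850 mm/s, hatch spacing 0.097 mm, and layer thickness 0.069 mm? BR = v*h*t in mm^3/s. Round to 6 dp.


Rate = 850 * 0.097 * 0.069 = 5.68905 mm^3/s


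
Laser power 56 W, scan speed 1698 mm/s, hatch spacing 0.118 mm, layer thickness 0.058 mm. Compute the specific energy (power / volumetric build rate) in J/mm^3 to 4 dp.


Build rate = 1698 * 0.118 * 0.058 = 11.621112 mm^3/s
SE = 56 / 11.621112 = 4.8188 J/mm^3


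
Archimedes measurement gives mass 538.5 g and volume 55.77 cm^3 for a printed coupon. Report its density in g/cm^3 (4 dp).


rho = 538.5 / 55.77 = 9.6557 g/cm^3


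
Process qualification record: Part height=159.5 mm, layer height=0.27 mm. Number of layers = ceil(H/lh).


Layers = ceil(159.5/0.27) = 591


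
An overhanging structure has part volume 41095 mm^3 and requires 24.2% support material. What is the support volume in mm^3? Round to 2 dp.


V_support = 41095 * 0.242 = 9944.99 mm^3


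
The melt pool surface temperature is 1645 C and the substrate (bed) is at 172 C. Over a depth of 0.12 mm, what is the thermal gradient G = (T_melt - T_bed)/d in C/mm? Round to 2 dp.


G = (1645-172)/0.12 = 12275.0 C/mm


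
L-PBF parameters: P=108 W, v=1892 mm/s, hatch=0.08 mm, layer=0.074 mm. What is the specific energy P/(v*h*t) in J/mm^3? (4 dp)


Build rate = 1892 * 0.08 * 0.074 = 11.20064 mm^3/s
SE = 108 / 11.20064 = 9.6423 J/mm^3


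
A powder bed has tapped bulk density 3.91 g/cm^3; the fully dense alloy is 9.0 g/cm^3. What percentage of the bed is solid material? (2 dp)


Packing = (3.91/9.0)*100 = 43.44 %


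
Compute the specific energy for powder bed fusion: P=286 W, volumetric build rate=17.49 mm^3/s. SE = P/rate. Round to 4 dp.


SE = 286 / 17.49 = 16.3522 J/mm^3


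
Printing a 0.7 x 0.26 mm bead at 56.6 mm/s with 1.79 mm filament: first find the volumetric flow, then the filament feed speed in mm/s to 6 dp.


Q = 0.7 * 0.26 * 56.6 = 10.3012 mm^3/s
A_fil = pi*(1.79/2)^2 = 2.51649426 mm^2
v_feed = 10.3012 / 2.51649426 = 4.093472 mm/s


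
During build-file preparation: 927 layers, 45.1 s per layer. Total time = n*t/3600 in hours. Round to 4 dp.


t = 927 * 45.1 / 3600 = 11.6133 hrs


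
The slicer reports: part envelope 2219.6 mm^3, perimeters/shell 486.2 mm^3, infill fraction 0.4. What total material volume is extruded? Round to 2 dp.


V_infill = (2219.6 - 486.2) * 0.4 = 693.36
V_total = 486.2 + 693.36 = 1179.56 mm^3


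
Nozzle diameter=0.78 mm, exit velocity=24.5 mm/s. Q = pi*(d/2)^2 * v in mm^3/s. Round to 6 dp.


A = pi*(0.78/2)^2 = 0.47783624 mm^2
Q = 0.47783624 * 24.5 = 11.706988 mm^3/s


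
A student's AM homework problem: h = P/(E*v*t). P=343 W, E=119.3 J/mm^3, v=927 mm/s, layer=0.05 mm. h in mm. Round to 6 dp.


h = 343 / (119.3*927*0.05) = 0.06203 mm


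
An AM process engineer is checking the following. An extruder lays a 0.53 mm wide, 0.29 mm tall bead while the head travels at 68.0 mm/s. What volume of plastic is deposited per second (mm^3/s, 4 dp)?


Rate = 0.53 * 0.29 * 68.0 = 10.4516 mm^3/s


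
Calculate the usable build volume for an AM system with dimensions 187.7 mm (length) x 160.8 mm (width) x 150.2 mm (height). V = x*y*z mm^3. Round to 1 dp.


V = 187.7 * 160.8 * 150.2 = 4533360.4 mm^3


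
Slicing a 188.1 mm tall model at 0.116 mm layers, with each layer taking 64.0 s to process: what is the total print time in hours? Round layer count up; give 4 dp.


Layers = ceil(188.1/0.116) = 1622
t = 1622 * 64.0 / 3600 = 28.8356 hrs


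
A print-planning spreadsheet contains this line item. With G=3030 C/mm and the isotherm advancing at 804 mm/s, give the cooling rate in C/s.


CR = 3030 * 804 = 2436120 C/s


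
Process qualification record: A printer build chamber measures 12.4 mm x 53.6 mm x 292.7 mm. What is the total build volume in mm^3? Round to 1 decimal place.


V = 12.4 * 53.6 * 292.7 = 194540.1 mm^3


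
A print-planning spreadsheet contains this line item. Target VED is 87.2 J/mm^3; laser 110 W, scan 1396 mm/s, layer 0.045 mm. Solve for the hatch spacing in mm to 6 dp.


h = 110 / (87.2*1396*0.045) = 0.020081 mm


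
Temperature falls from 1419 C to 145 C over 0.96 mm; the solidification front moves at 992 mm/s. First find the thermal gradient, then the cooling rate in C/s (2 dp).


G = (1419-145)/0.96 = 1327.08333333 C/mm
CR = 1327.08333333 * 992 = 1316466.67 C/s


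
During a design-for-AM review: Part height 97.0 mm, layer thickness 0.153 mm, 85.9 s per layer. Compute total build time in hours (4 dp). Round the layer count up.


Layers = ceil(97.0/0.153) = 634
t = 634 * 85.9 / 3600 = 15.1279 hrs


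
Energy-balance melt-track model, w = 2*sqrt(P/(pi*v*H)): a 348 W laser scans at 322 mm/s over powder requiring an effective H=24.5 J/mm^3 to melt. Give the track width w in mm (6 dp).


w = 2*sqrt(348/(pi*322*24.5)) = 0.236992 mm


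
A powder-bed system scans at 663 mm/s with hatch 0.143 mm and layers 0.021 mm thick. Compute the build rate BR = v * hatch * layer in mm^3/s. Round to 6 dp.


Rate = 663 * 0.143 * 0.021 = 1.990989 mm^3/s


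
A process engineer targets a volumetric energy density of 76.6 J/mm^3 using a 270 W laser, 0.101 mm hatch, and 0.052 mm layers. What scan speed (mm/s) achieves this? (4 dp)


v = 270 / (76.6*0.101*0.052) = 671.1356 mm/s


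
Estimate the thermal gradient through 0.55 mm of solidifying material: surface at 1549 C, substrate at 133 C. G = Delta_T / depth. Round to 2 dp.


G = (1549-133)/0.55 = 2574.55 C/mm


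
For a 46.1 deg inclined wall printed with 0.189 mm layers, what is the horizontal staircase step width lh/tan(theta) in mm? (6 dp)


step = 0.189 / tan(46.1) = 0.181879 mm


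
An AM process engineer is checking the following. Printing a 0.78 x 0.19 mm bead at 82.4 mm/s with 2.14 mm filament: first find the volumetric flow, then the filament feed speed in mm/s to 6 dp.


Q = 0.78 * 0.19 * 82.4 = 12.21168 mm^3/s
A_fil = pi*(2.14/2)^2 = 3.59680943 mm^2
v_feed = 12.21168 / 3.59680943 = 3.395142 mm/s


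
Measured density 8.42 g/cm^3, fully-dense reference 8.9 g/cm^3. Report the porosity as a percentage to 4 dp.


Porosity = (1-8.42/8.9)*100 = 5.3933 %


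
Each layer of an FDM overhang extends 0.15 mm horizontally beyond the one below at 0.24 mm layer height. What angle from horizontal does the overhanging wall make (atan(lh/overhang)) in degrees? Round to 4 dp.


angle = atan(0.24/0.15) = 57.9946 degrees


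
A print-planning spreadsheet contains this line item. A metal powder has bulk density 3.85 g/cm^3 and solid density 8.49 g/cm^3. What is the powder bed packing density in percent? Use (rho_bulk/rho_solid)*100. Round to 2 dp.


Packing = (3.85/8.49)*100 = 45.35 %


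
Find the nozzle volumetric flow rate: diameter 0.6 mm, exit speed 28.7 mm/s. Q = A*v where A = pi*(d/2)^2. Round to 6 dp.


A = pi*(0.6/2)^2 = 0.28274334 mm^2
Q = 0.28274334 * 28.7 = 8.114734 mm^3/s


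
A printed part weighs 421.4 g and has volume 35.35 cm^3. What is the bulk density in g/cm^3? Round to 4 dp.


rho = 421.4 / 35.35 = 11.9208 g/cm^3


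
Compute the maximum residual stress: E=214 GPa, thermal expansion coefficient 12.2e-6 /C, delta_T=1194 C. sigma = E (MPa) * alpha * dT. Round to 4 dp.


sigma = 214*1000 * 12.2e-6 * 1194 = 3117.2952 MPa


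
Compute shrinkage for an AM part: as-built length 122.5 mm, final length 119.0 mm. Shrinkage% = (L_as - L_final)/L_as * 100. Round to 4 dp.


Shrinkage = ((122.5-119.0)/122.5)*100 = 2.8571 %


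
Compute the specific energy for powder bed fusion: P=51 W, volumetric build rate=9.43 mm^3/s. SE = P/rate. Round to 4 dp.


SE = 51 / 9.43 = 5.4083 J/mm^3


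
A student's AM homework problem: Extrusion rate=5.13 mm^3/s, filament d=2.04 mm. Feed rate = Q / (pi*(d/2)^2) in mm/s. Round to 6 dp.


A = pi*(2.04/2)^2 = 3.268513
v = 5.13 / 3.268513 = 1.569521 mm/s


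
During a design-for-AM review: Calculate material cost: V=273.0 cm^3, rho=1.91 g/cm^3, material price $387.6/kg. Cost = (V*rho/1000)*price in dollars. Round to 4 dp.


Mass = 273.0*1.91/1000 = 0.52143 kg
Cost = 0.52143 * 387.6 = 202.1063 $


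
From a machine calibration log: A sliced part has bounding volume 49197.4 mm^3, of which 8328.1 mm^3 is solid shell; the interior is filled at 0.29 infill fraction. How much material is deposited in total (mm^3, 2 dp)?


V_infill = (49197.4 - 8328.1) * 0.29 = 11852.1
V_total = 8328.1 + 11852.1 = 20180.2 mm^3


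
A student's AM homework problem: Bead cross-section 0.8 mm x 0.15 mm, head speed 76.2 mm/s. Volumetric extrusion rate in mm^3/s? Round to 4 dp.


Rate = 0.8 * 0.15 * 76.2 = 9.144 mm^3/s


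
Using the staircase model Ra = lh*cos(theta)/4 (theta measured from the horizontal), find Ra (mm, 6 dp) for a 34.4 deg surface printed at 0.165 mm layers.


Ra = 0.165 * cos(34.4) / 4 = 0.034036 mm


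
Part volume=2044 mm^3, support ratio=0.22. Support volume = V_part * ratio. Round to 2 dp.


V_support = 2044 * 0.22 = 449.68 mm^3


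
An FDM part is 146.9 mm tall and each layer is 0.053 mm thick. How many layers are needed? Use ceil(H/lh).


Layers = ceil(146.9/0.053) = 2772


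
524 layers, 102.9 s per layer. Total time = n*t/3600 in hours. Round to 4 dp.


t = 524 * 102.9 / 3600 = 14.9777 hrs


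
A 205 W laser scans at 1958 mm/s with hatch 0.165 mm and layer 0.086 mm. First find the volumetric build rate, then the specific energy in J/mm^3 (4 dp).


Build rate = 1958 * 0.165 * 0.086 = 27.78402 mm^3/s
SE = 205 / 27.78402 = 7.3783 J/mm^3


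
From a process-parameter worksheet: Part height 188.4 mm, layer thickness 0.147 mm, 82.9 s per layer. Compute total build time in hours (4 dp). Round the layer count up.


Layers = ceil(188.4/0.147) = 1282
t = 1282 * 82.9 / 3600 = 29.5216 hrs


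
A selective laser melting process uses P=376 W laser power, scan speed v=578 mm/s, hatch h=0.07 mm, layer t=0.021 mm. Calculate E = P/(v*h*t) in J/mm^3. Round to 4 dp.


E = 376 / (578*0.07*0.021) = 442.53 J/mm^3


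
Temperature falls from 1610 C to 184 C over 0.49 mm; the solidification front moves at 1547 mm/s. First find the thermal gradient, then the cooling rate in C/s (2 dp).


G = (1610-184)/0.49 = 2910.20408163 C/mm
CR = 2910.20408163 * 1547 = 4502085.71 C/s


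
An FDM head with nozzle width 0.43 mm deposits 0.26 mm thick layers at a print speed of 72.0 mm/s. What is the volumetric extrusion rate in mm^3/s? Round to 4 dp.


Rate = 0.43 * 0.26 * 72.0 = 8.0496 mm^3/s


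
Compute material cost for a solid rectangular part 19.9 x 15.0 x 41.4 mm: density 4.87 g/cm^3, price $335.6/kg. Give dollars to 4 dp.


V = 19.9 * 15.0 * 41.4 = 12357.9 mm^3 = 12.3579 cm^3
Mass = 12.3579 * 4.87 / 1000 = 0.06018297 kg
Cost = 0.06018297 * 335.6 = 20.1974 $


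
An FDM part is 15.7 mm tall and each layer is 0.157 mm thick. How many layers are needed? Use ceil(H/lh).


Layers = ceil(15.7/0.157) = 100


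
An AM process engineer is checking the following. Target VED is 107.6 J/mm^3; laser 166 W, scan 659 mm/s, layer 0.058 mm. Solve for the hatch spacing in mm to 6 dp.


h = 166 / (107.6*659*0.058) = 0.040363 mm


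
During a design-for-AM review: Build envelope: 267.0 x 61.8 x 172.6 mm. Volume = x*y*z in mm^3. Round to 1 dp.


V = 267.0 * 61.8 * 172.6 = 2848003.6 mm^3


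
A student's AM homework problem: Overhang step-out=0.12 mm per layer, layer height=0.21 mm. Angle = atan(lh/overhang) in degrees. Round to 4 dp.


angle = atan(0.21/0.12) = 60.2551 degrees


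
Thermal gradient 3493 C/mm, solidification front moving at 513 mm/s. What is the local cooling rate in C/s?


CR = 3493 * 513 = 1791909 C/s


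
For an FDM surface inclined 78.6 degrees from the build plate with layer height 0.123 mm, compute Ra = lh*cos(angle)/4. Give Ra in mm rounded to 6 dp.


Ra = 0.123 * cos(78.6) / 4 = 0.006078 mm


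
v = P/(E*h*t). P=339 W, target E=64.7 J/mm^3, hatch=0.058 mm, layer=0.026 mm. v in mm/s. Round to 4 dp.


v = 339 / (64.7*0.058*0.026) = 3474.5141 mm/s


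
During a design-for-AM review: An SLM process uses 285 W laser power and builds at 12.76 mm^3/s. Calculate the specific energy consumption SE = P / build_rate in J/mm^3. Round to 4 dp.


SE = 285 / 12.76 = 22.3354 J/mm^3


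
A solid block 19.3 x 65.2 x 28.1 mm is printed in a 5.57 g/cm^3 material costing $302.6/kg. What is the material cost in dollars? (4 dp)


V = 19.3 * 65.2 * 28.1 = 35359.916 mm^3 = 35.359916 cm^3
Mass = 35.359916 * 5.57 / 1000 = 0.19695473 kg
Cost = 0.19695473 * 302.6 = 59.5985 $


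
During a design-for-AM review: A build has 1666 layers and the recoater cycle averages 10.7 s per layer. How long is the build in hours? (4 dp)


t = 1666 * 10.7 / 3600 = 4.9517 hrs


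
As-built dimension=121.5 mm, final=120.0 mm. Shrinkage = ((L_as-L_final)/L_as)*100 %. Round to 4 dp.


Shrinkage = ((121.5-120.0)/121.5)*100 = 1.2346 %


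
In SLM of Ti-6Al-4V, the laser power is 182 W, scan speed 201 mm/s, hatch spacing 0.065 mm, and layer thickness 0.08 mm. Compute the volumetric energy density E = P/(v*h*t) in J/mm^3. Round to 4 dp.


E = 182 / (201*0.065*0.08) = 174.1294 J/mm^3


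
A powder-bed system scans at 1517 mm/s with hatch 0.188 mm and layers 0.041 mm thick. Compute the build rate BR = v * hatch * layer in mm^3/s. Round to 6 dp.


Rate = 1517 * 0.188 * 0.041 = 11.693036 mm^3/s


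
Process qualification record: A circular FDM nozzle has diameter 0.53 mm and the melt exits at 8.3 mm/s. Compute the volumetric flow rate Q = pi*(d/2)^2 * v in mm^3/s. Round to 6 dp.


A = pi*(0.53/2)^2 = 0.22061834 mm^2
Q = 0.22061834 * 8.3 = 1.831132 mm^3/s


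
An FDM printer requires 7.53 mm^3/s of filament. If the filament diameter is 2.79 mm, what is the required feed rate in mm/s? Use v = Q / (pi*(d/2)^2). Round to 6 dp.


A = pi*(2.79/2)^2 = 6.113618
v = 7.53 / 6.113618 = 1.231677 mm/s


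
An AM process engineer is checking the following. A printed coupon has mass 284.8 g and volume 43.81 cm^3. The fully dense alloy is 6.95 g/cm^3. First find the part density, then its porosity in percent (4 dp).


rho_part = 284.8 / 43.81 = 6.5007989 g/cm^3
Porosity = (1 - 6.5007989/6.95)*100 = 6.4633 %


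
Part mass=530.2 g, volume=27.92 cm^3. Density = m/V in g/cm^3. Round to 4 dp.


rho = 530.2 / 27.92 = 18.99 g/cm^3


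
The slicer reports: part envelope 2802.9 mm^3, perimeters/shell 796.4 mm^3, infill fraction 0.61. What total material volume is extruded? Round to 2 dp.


V_infill = (2802.9 - 796.4) * 0.61 = 1223.97
V_total = 796.4 + 1223.97 = 2020.37 mm^3


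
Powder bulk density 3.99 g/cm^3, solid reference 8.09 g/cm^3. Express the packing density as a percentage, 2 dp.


Packing = (3.99/8.09)*100 = 49.32 %


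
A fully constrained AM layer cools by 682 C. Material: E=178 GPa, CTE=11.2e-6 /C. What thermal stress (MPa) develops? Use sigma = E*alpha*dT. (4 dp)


sigma = 178*1000 * 11.2e-6 * 682 = 1359.6352 MPa


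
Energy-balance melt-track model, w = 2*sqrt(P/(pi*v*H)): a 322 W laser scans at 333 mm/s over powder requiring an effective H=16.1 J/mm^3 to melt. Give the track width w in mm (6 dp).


w = 2*sqrt(322/(pi*333*16.1)) = 0.276534 mm


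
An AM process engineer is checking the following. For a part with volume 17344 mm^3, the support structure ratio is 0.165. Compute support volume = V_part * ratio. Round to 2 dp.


V_support = 17344 * 0.165 = 2861.76 mm^3


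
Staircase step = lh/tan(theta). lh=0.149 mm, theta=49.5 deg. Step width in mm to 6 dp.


step = 0.149 / tan(49.5) = 0.127258 mm


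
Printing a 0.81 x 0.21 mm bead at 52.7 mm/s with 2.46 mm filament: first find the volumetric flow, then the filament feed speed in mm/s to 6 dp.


Q = 0.81 * 0.21 * 52.7 = 8.96427 mm^3/s
A_fil = pi*(2.46/2)^2 = 4.75291553 mm^2
v_feed = 8.96427 / 4.75291553 = 1.886057 mm/s


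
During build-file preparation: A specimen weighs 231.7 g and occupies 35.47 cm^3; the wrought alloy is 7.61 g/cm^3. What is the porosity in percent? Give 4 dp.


rho_part = 231.7 / 35.47 = 6.5322808 g/cm^3
Porosity = (1 - 6.5322808/7.61)*100 = 14.1619 %


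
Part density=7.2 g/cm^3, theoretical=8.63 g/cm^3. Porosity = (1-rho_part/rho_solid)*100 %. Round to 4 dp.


Porosity = (1-7.2/8.63)*100 = 16.5701 %


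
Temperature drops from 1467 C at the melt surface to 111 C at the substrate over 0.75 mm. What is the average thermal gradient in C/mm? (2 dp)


G = (1467-111)/0.75 = 1808.0 C/mm


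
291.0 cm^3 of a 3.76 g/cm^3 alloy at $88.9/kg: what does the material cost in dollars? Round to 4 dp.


Mass = 291.0*3.76/1000 = 1.09416 kg
Cost = 1.09416 * 88.9 = 97.2708 $


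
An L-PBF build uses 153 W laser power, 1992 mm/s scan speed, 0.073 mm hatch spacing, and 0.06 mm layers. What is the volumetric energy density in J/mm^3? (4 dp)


E = 153 / (1992*0.073*0.06) = 17.5359 J/mm^3


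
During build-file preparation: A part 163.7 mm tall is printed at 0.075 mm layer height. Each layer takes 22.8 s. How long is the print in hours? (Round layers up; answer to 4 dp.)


Layers = ceil(163.7/0.075) = 2183
t = 2183 * 22.8 / 3600 = 13.8257 hrs


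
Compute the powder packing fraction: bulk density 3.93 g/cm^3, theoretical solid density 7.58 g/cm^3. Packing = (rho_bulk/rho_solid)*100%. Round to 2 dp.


Packing = (3.93/7.58)*100 = 51.85 %


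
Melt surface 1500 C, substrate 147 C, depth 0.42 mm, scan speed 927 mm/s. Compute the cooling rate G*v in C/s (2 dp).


G = (1500-147)/0.42 = 3221.42857143 C/mm
CR = 3221.42857143 * 927 = 2986264.29 C/s


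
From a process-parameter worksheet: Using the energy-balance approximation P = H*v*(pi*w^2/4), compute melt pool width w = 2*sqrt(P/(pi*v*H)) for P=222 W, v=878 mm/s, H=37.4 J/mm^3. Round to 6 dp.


w = 2*sqrt(222/(pi*878*37.4)) = 0.092779 mm


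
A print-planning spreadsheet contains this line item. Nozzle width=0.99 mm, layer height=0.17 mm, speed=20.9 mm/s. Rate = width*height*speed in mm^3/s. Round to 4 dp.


Rate = 0.99 * 0.17 * 20.9 = 3.5175 mm^3/s


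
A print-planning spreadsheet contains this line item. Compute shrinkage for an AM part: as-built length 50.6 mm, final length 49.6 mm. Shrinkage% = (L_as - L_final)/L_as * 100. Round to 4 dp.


Shrinkage = ((50.6-49.6)/50.6)*100 = 1.9763 %


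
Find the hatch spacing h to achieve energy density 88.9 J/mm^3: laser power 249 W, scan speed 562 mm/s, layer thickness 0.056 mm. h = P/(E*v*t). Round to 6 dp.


h = 249 / (88.9*562*0.056) = 0.088997 mm


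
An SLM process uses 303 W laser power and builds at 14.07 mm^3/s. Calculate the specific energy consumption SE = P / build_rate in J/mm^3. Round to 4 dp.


SE = 303 / 14.07 = 21.5352 J/mm^3


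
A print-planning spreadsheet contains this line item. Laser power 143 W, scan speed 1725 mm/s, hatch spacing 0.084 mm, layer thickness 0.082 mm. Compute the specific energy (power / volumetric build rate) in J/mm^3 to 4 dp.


Build rate = 1725 * 0.084 * 0.082 = 11.8818 mm^3/s
SE = 143 / 11.8818 = 12.0352 J/mm^3


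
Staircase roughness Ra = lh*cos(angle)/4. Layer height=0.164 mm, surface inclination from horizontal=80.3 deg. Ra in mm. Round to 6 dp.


Ra = 0.164 * cos(80.3) / 4 = 0.006908 mm


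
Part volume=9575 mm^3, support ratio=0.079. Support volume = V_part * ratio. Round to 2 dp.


V_support = 9575 * 0.079 = 756.43 mm^3


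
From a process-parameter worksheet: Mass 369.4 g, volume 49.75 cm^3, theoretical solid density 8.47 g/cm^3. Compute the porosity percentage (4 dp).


rho_part = 369.4 / 49.75 = 7.42512563 g/cm^3
Porosity = (1 - 7.42512563/8.47)*100 = 12.3362 %


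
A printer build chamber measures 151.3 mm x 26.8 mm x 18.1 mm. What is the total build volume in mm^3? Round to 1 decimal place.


V = 151.3 * 26.8 * 18.1 = 73392.6 mm^3


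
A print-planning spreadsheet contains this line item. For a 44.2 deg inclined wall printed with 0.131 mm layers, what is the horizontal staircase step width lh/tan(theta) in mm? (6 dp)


step = 0.131 / tan(44.2) = 0.13471 mm


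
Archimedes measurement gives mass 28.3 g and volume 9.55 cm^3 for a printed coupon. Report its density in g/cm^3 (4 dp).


rho = 28.3 / 9.55 = 2.9634 g/cm^3


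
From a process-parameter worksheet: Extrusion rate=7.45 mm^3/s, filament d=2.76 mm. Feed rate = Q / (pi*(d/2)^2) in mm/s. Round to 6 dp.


A = pi*(2.76/2)^2 = 5.982849
v = 7.45 / 5.982849 = 1.245226 mm/s


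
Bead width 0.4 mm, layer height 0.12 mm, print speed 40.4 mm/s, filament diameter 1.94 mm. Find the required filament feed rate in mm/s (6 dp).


Q = 0.4 * 0.12 * 40.4 = 1.9392 mm^3/s
A_fil = pi*(1.94/2)^2 = 2.95592453 mm^2
v_feed = 1.9392 / 2.95592453 = 0.656038 mm/s


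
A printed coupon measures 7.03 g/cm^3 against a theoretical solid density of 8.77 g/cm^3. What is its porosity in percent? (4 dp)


Porosity = (1-7.03/8.77)*100 = 19.8404 %


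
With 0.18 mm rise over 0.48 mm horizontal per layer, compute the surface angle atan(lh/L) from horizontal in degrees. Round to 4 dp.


angle = atan(0.18/0.48) = 20.556 degrees


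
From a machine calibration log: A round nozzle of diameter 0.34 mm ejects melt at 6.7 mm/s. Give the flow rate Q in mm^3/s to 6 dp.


A = pi*(0.34/2)^2 = 0.09079203 mm^2
Q = 0.09079203 * 6.7 = 0.608307 mm^3/s


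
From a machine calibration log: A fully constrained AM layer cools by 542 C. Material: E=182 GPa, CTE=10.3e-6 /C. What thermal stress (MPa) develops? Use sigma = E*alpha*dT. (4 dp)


sigma = 182*1000 * 10.3e-6 * 542 = 1016.0332 MPa


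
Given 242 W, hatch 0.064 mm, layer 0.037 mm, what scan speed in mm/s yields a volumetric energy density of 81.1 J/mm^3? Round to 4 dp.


v = 242 / (81.1*0.064*0.037) = 1260.1226 mm/s


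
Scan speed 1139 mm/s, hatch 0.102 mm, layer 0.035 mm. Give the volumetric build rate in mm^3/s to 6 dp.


Rate = 1139 * 0.102 * 0.035 = 4.06623 mm^3/s


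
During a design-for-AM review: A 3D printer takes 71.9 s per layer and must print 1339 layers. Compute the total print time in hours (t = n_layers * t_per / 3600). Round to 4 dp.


t = 1339 * 71.9 / 3600 = 26.7428 hrs


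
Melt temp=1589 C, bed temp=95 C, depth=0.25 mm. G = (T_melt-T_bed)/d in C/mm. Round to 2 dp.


G = (1589-95)/0.25 = 5976.0 C/mm


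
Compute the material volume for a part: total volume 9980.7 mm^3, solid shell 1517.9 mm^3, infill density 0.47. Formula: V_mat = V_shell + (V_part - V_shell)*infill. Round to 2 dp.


V_infill = (9980.7 - 1517.9) * 0.47 = 3977.52
V_total = 1517.9 + 3977.52 = 5495.42 mm^3


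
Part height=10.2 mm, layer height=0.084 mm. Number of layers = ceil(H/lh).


Layers = ceil(10.2/0.084) = 122


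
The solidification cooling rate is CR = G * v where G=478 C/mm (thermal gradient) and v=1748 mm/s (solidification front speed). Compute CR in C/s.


CR = 478 * 1748 = 835544 C/s


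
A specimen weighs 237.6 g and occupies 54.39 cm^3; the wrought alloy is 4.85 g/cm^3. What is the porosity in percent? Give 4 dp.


rho_part = 237.6 / 54.39 = 4.36845008 g/cm^3
Porosity = (1 - 4.36845008/4.85)*100 = 9.9289 %


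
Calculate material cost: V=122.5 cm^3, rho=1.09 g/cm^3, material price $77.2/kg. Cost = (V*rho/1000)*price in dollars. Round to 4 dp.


Mass = 122.5*1.09/1000 = 0.133525 kg
Cost = 0.133525 * 77.2 = 10.3081 $


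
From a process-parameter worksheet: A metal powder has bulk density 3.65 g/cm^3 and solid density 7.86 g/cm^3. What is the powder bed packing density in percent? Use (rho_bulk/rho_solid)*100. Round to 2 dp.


Packing = (3.65/7.86)*100 = 46.44 %


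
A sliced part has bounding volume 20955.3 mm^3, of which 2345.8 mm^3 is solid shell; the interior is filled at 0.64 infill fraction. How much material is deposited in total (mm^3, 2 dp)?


V_infill = (20955.3 - 2345.8) * 0.64 = 11910.08
V_total = 2345.8 + 11910.08 = 14255.88 mm^3


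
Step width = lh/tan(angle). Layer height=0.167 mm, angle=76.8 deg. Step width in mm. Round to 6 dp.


step = 0.167 / tan(76.8) = 0.039169 mm


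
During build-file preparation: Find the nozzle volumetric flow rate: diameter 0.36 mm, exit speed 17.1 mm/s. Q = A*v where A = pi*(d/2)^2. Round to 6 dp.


A = pi*(0.36/2)^2 = 0.1017876 mm^2
Q = 0.1017876 * 17.1 = 1.740568 mm^3/s


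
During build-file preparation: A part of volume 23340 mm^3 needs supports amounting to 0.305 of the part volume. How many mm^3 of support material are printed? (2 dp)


V_support = 23340 * 0.305 = 7118.7 mm^3


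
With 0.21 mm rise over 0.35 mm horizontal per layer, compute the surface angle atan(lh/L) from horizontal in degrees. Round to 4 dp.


angle = atan(0.21/0.35) = 30.9638 degrees


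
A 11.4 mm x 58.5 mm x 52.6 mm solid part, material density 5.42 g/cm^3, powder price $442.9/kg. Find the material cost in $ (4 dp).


V = 11.4 * 58.5 * 52.6 = 35078.94 mm^3 = 35.07894 cm^3
Mass = 35.07894 * 5.42 / 1000 = 0.19012785 kg
Cost = 0.19012785 * 442.9 = 84.2076 $


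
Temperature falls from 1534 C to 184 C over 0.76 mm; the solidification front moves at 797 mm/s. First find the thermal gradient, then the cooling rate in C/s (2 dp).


G = (1534-184)/0.76 = 1776.31578947 C/mm
CR = 1776.31578947 * 797 = 1415723.68 C/s


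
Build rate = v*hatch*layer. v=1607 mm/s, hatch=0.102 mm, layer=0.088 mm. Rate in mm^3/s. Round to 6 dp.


Rate = 1607 * 0.102 * 0.088 = 14.424432 mm^3/s


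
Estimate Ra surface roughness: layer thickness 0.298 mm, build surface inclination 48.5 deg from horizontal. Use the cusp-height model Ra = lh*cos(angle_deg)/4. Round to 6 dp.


Ra = 0.298 * cos(48.5) / 4 = 0.049365 mm


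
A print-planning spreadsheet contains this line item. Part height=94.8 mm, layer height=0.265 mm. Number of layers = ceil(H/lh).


Layers = ceil(94.8/0.265) = 358


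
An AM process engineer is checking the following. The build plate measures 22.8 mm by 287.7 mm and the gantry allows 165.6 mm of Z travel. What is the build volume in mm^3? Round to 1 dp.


V = 22.8 * 287.7 * 165.6 = 1086263.1 mm^3


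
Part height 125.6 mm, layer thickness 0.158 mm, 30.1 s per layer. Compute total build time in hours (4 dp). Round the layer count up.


Layers = ceil(125.6/0.158) = 795
t = 795 * 30.1 / 3600 = 6.6471 hrs


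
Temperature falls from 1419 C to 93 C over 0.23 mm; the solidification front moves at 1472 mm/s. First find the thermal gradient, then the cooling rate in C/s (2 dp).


G = (1419-93)/0.23 = 5765.2173913 C/mm
CR = 5765.2173913 * 1472 = 8486400.0 C/s


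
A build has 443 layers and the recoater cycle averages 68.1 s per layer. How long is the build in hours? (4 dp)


t = 443 * 68.1 / 3600 = 8.3801 hrs


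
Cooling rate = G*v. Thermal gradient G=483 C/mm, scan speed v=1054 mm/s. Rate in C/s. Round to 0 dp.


CR = 483 * 1054 = 509082 C/s


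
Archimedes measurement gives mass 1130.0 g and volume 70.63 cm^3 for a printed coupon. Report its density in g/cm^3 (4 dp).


rho = 1130.0 / 70.63 = 15.9989 g/cm^3


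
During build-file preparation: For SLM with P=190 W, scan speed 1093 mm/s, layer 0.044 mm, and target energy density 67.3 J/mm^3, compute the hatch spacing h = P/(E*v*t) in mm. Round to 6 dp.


h = 190 / (67.3*1093*0.044) = 0.058704 mm


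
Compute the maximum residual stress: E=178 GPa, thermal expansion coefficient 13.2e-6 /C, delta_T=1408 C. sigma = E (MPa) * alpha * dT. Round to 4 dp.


sigma = 178*1000 * 13.2e-6 * 1408 = 3308.2368 MPa


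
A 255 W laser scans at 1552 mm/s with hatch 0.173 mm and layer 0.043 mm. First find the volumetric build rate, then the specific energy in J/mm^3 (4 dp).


Build rate = 1552 * 0.173 * 0.043 = 11.545328 mm^3/s
SE = 255 / 11.545328 = 22.0869 J/mm^3


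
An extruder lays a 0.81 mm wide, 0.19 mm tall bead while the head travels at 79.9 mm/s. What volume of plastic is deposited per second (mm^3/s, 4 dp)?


Rate = 0.81 * 0.19 * 79.9 = 12.2966 mm^3/s


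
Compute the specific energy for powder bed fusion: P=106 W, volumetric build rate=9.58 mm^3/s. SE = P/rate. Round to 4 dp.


SE = 106 / 9.58 = 11.0647 J/mm^3
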